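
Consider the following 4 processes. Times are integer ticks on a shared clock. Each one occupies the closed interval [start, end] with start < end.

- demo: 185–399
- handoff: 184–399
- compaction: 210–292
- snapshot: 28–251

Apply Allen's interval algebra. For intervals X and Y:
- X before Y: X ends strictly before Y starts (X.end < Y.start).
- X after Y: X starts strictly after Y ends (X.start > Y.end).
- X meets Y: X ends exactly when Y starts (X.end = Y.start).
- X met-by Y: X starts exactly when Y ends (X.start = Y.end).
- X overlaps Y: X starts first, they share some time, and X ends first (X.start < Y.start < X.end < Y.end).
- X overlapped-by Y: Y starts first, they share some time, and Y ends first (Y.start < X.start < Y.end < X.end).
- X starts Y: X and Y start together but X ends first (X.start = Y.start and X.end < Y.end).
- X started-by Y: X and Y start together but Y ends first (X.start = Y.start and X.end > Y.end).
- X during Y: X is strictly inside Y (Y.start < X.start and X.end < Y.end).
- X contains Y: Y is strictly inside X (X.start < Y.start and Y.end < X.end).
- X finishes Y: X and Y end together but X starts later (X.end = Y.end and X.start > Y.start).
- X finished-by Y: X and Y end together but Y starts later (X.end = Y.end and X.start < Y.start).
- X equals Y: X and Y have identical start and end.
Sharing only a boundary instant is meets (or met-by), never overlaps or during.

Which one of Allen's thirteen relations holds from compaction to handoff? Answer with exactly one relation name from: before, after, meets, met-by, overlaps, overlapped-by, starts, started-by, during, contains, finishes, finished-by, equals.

during

compaction = [210, 292]; handoff = [184, 399].
Compare endpoints: compaction.start > handoff.start, compaction.start < handoff.end, compaction.end > handoff.start, compaction.end < handoff.end.
That pattern is 'during'.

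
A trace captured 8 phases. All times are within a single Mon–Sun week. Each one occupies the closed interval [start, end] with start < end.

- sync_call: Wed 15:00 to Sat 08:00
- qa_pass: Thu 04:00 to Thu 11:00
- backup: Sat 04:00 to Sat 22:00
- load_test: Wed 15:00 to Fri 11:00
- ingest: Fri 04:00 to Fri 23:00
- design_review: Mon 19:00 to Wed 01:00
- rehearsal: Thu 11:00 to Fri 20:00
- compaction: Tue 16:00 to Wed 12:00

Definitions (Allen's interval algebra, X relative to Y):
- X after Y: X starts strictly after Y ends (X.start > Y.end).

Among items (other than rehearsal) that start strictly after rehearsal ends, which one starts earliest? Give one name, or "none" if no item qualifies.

backup

Target rehearsal = [Thu 11:00, Fri 20:00].
backup [Sat 04:00, Sat 22:00] → after → candidate.
compaction [Tue 16:00, Wed 12:00] → before → excluded.
design_review [Mon 19:00, Wed 01:00] → before → excluded.
ingest [Fri 04:00, Fri 23:00] → overlapped-by → excluded.
load_test [Wed 15:00, Fri 11:00] → overlaps → excluded.
qa_pass [Thu 04:00, Thu 11:00] → meets → excluded.
sync_call [Wed 15:00, Sat 08:00] → contains → excluded.
Among candidates, earliest start is Sat 04:00 → backup.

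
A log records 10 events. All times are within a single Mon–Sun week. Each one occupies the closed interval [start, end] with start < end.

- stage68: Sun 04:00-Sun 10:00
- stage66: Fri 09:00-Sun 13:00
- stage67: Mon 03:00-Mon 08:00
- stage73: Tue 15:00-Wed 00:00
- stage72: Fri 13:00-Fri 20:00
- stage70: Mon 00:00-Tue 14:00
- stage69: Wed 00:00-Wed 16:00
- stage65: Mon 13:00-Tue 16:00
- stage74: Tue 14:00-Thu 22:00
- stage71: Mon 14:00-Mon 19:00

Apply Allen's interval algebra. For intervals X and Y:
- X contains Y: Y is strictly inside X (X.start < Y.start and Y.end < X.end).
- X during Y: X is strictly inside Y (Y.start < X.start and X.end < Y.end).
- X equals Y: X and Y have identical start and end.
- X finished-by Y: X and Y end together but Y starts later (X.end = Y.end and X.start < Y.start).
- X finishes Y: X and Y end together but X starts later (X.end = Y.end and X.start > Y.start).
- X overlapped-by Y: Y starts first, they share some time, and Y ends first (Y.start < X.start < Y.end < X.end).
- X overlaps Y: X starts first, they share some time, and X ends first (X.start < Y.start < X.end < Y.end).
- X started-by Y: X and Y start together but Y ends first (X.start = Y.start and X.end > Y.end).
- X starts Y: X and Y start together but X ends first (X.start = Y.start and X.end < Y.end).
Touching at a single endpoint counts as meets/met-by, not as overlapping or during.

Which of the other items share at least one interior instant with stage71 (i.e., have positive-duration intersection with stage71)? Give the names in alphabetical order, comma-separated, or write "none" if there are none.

stage65, stage70

Target stage71 = [Mon 14:00, Mon 19:00].
stage65 [Mon 13:00, Tue 16:00] → contains → yes.
stage66 [Fri 09:00, Sun 13:00] → after → no.
stage67 [Mon 03:00, Mon 08:00] → before → no.
stage68 [Sun 04:00, Sun 10:00] → after → no.
stage69 [Wed 00:00, Wed 16:00] → after → no.
stage70 [Mon 00:00, Tue 14:00] → contains → yes.
stage72 [Fri 13:00, Fri 20:00] → after → no.
stage73 [Tue 15:00, Wed 00:00] → after → no.
stage74 [Tue 14:00, Thu 22:00] → after → no.
Result: stage65, stage70.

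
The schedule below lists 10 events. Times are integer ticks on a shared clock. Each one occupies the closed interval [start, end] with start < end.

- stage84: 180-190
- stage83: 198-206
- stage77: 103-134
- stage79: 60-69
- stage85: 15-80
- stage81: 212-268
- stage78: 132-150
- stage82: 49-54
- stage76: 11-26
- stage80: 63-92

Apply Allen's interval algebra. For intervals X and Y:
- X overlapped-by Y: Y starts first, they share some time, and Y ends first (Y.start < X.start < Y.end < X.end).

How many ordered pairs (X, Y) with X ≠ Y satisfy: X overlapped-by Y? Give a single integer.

Checking all 90 ordered pairs for relation 'overlapped-by'; matching pairs in alphabetical order:
(stage78, stage77): stage78 overlapped-by stage77 ✓
(stage80, stage79): stage80 overlapped-by stage79 ✓
(stage80, stage85): stage80 overlapped-by stage85 ✓
(stage85, stage76): stage85 overlapped-by stage76 ✓
Count: 4.

4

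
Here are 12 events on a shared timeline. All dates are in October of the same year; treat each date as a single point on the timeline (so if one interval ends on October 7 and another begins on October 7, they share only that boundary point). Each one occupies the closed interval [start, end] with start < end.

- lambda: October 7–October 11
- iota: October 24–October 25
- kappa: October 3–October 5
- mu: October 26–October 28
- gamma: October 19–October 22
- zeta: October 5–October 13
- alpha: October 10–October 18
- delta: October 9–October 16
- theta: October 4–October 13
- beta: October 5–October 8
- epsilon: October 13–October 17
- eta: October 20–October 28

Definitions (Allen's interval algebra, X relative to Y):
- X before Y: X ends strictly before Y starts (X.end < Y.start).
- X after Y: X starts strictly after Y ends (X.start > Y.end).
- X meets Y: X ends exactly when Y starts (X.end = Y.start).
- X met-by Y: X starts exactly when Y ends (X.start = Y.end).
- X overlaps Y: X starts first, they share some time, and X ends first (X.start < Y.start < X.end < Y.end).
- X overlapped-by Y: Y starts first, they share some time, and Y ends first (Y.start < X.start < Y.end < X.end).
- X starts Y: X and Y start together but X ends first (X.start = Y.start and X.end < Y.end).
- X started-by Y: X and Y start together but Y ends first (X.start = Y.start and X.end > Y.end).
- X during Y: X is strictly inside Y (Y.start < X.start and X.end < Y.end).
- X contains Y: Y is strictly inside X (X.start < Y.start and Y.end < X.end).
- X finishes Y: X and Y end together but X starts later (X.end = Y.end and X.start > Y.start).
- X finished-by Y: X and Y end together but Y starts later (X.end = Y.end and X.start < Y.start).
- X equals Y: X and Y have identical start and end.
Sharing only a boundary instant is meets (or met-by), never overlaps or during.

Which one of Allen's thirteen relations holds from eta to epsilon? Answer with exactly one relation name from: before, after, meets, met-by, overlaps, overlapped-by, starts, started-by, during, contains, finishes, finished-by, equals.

after

eta = [October 20, October 28]; epsilon = [October 13, October 17].
Compare endpoints: eta.start > epsilon.start, eta.start > epsilon.end, eta.end > epsilon.start, eta.end > epsilon.end.
That pattern is 'after'.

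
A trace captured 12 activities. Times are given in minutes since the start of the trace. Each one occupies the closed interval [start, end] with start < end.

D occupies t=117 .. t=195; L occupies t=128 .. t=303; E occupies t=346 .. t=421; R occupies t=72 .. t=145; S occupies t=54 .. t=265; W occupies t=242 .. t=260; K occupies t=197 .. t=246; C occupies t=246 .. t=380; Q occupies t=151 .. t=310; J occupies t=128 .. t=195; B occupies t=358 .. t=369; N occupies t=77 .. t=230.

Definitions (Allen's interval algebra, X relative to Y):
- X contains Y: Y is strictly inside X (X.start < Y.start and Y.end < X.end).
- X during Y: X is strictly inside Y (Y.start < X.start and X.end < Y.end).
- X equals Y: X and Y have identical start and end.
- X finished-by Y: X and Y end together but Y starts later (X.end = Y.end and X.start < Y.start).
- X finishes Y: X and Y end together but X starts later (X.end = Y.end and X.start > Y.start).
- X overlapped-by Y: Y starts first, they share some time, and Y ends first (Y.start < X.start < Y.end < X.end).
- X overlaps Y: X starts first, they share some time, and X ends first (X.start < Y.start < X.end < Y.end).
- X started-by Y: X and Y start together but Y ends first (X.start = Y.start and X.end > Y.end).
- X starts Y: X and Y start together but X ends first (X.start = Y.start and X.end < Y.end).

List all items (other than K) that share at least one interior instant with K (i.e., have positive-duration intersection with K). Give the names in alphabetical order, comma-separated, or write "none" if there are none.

L, N, Q, S, W

Target K = [t=197, t=246].
B [t=358, t=369] → after → no.
C [t=246, t=380] → met-by → no.
D [t=117, t=195] → before → no.
E [t=346, t=421] → after → no.
J [t=128, t=195] → before → no.
L [t=128, t=303] → contains → yes.
N [t=77, t=230] → overlaps → yes.
Q [t=151, t=310] → contains → yes.
R [t=72, t=145] → before → no.
S [t=54, t=265] → contains → yes.
W [t=242, t=260] → overlapped-by → yes.
Result: L, N, Q, S, W.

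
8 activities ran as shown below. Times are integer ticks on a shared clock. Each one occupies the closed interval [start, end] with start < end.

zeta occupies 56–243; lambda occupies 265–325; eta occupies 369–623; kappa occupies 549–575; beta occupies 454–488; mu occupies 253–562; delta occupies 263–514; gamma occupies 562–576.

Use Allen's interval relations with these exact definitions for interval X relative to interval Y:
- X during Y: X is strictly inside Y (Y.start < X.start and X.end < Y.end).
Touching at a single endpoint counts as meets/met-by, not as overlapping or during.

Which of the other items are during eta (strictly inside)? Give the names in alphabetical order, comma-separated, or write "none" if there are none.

beta, gamma, kappa

Target eta = [369, 623].
beta [454, 488] → during → yes.
delta [263, 514] → overlaps → no.
gamma [562, 576] → during → yes.
kappa [549, 575] → during → yes.
lambda [265, 325] → before → no.
mu [253, 562] → overlaps → no.
zeta [56, 243] → before → no.
Result: beta, gamma, kappa.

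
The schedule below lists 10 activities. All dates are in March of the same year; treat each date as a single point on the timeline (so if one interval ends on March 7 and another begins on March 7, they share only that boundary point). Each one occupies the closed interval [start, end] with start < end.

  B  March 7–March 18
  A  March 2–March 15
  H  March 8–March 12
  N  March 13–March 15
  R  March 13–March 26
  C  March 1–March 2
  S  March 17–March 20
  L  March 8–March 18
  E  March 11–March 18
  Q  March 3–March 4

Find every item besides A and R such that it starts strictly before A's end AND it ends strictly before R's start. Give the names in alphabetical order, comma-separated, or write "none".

Conditions: its start is strictly before A's end (X.start < March 15) AND its end is strictly before R's start (X.end < March 13).
B: start March 7 < March 15? ✓; end March 18 < March 13? ✗ → no.
C: start March 1 < March 15? ✓; end March 2 < March 13? ✓ → yes.
E: start March 11 < March 15? ✓; end March 18 < March 13? ✗ → no.
H: start March 8 < March 15? ✓; end March 12 < March 13? ✓ → yes.
L: start March 8 < March 15? ✓; end March 18 < March 13? ✗ → no.
N: start March 13 < March 15? ✓; end March 15 < March 13? ✗ → no.
Q: start March 3 < March 15? ✓; end March 4 < March 13? ✓ → yes.
S: start March 17 < March 15? ✗; end March 20 < March 13? ✗ → no.
Result: C, H, Q.

C, H, Q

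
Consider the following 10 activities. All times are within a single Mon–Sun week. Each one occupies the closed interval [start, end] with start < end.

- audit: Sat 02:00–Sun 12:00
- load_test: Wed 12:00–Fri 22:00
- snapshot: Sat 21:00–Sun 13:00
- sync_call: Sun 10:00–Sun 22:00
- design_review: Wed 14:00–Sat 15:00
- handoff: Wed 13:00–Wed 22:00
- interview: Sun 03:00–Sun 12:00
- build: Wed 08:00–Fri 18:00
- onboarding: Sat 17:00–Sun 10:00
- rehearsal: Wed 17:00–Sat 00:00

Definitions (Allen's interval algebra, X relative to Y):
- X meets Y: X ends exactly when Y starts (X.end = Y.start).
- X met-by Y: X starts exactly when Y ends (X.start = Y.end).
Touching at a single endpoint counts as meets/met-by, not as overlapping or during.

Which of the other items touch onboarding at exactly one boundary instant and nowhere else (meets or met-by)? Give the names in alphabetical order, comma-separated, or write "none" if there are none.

sync_call

Target onboarding = [Sat 17:00, Sun 10:00].
audit [Sat 02:00, Sun 12:00] → contains → no.
build [Wed 08:00, Fri 18:00] → before → no.
design_review [Wed 14:00, Sat 15:00] → before → no.
handoff [Wed 13:00, Wed 22:00] → before → no.
interview [Sun 03:00, Sun 12:00] → overlapped-by → no.
load_test [Wed 12:00, Fri 22:00] → before → no.
rehearsal [Wed 17:00, Sat 00:00] → before → no.
snapshot [Sat 21:00, Sun 13:00] → overlapped-by → no.
sync_call [Sun 10:00, Sun 22:00] → met-by → yes.
Result: sync_call.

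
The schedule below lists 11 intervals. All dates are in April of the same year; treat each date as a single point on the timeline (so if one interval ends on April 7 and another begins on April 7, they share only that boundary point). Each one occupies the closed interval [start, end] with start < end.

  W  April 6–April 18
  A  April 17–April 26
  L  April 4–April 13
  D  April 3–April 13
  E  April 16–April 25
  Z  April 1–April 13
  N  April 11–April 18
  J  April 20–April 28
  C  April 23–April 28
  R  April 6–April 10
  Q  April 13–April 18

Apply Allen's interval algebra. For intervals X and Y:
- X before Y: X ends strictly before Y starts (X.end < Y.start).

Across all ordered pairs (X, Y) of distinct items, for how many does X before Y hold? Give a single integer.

Checking all 110 ordered pairs for relation 'before'; matching pairs in alphabetical order:
(D, A): D before A ✓
(D, C): D before C ✓
(D, E): D before E ✓
(D, J): D before J ✓
(L, A): L before A ✓
(L, C): L before C ✓
(L, E): L before E ✓
(L, J): L before J ✓
(N, C): N before C ✓
(N, J): N before J ✓
(Q, C): Q before C ✓
(Q, J): Q before J ✓
(R, A): R before A ✓
(R, C): R before C ✓
(R, E): R before E ✓
(R, J): R before J ✓
(R, N): R before N ✓
(R, Q): R before Q ✓
(W, C): W before C ✓
(W, J): W before J ✓
(Z, A): Z before A ✓
(Z, C): Z before C ✓
(Z, E): Z before E ✓
(Z, J): Z before J ✓
Count: 24.

24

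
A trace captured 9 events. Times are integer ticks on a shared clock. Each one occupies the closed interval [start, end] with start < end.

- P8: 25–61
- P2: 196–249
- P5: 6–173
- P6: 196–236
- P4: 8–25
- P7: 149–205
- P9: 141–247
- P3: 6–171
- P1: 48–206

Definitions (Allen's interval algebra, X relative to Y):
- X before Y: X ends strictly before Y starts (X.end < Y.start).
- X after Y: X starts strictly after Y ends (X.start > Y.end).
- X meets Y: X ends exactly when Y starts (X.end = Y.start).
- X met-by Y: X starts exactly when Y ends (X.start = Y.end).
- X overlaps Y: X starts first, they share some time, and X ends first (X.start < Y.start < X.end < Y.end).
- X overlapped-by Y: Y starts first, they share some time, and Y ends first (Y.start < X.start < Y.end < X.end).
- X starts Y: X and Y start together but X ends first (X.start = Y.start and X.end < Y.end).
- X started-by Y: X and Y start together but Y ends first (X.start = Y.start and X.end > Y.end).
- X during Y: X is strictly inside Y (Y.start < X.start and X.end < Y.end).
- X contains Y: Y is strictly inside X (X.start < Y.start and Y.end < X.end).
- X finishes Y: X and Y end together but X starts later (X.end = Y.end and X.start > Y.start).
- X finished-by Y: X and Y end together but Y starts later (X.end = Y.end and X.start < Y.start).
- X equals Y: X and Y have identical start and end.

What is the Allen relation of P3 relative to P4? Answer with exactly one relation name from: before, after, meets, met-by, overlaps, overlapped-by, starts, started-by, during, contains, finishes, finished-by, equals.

contains

P3 = [6, 171]; P4 = [8, 25].
Compare endpoints: P3.start < P4.start, P3.start < P4.end, P3.end > P4.start, P3.end > P4.end.
That pattern is 'contains'.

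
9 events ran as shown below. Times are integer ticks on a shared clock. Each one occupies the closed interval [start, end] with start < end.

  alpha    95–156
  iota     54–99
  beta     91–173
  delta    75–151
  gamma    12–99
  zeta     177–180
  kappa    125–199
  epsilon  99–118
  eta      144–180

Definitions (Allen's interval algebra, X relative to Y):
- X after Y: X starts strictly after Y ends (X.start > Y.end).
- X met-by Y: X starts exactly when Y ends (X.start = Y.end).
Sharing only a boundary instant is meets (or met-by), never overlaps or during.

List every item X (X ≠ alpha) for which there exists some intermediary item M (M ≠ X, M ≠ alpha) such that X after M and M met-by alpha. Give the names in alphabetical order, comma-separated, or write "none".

Target alpha = [95, 156].
Intermediaries M with M met-by alpha: none.
Union: none.

none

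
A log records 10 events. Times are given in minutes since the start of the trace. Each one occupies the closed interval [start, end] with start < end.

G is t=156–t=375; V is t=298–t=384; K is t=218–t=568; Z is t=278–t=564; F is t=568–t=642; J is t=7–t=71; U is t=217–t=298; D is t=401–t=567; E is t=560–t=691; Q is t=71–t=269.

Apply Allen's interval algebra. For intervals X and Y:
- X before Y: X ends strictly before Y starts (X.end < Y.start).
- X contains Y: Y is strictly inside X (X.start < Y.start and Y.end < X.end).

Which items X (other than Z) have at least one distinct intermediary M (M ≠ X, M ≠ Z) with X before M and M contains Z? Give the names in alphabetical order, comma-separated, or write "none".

Target Z = [t=278, t=564].
Intermediaries M with M contains Z: K.
Via K — items with X before K: J.
Union: J.

J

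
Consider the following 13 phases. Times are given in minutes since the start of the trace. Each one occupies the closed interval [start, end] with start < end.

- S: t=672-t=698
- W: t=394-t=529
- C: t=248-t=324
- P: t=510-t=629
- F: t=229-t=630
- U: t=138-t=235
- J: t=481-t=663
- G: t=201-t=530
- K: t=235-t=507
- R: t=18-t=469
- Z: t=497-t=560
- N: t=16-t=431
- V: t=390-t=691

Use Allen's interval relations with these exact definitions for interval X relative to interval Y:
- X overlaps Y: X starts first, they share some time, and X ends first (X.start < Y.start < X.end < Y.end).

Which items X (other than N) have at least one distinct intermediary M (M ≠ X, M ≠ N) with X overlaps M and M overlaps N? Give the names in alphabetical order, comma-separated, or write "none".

Target N = [t=16, t=431].
Intermediaries M with M overlaps N: none.
Union: none.

none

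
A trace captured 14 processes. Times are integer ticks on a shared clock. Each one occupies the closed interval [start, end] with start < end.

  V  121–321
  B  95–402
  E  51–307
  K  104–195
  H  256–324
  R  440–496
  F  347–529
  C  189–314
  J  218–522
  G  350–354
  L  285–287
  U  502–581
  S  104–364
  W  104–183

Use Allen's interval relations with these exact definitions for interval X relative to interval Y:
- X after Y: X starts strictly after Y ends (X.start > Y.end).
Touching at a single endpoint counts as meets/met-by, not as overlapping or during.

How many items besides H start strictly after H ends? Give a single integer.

Target H = [256, 324].
B [95, 402] → contains → no.
C [189, 314] → overlaps → no.
E [51, 307] → overlaps → no.
F [347, 529] → after → counts.
G [350, 354] → after → counts.
J [218, 522] → contains → no.
K [104, 195] → before → no.
L [285, 287] → during → no.
R [440, 496] → after → counts.
S [104, 364] → contains → no.
U [502, 581] → after → counts.
V [121, 321] → overlaps → no.
W [104, 183] → before → no.
Total: 4.

4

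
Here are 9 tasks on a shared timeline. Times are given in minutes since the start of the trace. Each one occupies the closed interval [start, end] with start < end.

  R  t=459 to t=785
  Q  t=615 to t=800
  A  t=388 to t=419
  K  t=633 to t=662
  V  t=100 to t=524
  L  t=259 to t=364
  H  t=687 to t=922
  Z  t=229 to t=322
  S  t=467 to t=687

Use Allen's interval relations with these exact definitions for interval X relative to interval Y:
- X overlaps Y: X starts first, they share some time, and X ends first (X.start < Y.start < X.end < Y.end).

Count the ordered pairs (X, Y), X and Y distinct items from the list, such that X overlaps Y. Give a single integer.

7

Checking all 72 ordered pairs for relation 'overlaps'; matching pairs in alphabetical order:
(Q, H): Q overlaps H ✓
(R, H): R overlaps H ✓
(R, Q): R overlaps Q ✓
(S, Q): S overlaps Q ✓
(V, R): V overlaps R ✓
(V, S): V overlaps S ✓
(Z, L): Z overlaps L ✓
Count: 7.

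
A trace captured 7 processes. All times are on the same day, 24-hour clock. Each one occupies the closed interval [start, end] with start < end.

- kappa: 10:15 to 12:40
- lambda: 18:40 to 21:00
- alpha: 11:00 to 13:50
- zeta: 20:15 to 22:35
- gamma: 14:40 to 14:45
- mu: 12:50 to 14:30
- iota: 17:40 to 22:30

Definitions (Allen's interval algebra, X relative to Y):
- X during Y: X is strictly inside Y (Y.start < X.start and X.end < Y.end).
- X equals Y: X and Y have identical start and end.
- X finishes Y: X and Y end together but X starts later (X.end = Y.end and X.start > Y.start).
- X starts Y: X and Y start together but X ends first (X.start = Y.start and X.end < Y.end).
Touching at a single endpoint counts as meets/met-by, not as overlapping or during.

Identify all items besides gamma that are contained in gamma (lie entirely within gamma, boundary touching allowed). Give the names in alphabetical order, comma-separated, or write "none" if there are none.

none

Target gamma = [14:40, 14:45].
alpha [11:00, 13:50] → before → no.
iota [17:40, 22:30] → after → no.
kappa [10:15, 12:40] → before → no.
lambda [18:40, 21:00] → after → no.
mu [12:50, 14:30] → before → no.
zeta [20:15, 22:35] → after → no.
Result: none.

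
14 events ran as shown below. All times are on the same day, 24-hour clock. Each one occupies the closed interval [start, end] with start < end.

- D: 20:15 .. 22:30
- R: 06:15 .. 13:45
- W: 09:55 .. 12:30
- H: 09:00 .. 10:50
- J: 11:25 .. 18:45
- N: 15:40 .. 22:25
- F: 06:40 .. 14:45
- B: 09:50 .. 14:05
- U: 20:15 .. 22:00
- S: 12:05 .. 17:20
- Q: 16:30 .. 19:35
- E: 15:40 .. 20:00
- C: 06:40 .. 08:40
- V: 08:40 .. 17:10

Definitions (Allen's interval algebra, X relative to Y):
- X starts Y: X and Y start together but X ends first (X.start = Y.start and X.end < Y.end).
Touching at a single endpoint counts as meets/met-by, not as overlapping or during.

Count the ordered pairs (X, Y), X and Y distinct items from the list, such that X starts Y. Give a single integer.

3

Checking all 182 ordered pairs for relation 'starts'; matching pairs in alphabetical order:
(C, F): C starts F ✓
(E, N): E starts N ✓
(U, D): U starts D ✓
Count: 3.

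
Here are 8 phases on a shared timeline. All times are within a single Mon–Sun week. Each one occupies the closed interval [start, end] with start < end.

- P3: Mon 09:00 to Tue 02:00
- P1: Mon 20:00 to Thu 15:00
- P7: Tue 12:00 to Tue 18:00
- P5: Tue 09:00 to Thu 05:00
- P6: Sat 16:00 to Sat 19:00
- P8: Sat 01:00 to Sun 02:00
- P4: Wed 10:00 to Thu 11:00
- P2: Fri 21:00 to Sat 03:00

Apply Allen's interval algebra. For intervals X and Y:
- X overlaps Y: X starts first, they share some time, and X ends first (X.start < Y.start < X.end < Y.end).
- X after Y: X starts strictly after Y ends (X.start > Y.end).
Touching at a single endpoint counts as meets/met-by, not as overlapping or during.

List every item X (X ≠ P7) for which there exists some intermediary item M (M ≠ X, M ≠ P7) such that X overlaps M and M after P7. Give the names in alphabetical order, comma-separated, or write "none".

P2, P5

Target P7 = [Tue 12:00, Tue 18:00].
Intermediaries M with M after P7: P2, P4, P6, P8.
Via P2 — items with X overlaps P2: none.
Via P4 — items with X overlaps P4: P5.
Via P6 — items with X overlaps P6: none.
Via P8 — items with X overlaps P8: P2.
Union: P2, P5.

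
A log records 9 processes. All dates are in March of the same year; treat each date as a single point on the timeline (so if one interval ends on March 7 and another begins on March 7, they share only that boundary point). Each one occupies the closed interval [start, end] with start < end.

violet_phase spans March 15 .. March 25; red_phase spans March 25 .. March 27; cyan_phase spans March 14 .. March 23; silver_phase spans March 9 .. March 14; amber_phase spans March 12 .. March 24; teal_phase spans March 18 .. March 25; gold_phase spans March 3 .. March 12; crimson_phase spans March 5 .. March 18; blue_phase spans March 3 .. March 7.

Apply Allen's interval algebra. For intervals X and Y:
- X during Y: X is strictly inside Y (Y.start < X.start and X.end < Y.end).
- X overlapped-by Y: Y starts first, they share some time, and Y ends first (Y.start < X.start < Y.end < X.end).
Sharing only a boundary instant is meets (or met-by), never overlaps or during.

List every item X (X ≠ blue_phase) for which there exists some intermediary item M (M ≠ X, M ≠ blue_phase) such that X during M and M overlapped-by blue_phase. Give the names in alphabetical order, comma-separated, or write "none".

silver_phase

Target blue_phase = [March 3, March 7].
Intermediaries M with M overlapped-by blue_phase: crimson_phase.
Via crimson_phase — items with X during crimson_phase: silver_phase.
Union: silver_phase.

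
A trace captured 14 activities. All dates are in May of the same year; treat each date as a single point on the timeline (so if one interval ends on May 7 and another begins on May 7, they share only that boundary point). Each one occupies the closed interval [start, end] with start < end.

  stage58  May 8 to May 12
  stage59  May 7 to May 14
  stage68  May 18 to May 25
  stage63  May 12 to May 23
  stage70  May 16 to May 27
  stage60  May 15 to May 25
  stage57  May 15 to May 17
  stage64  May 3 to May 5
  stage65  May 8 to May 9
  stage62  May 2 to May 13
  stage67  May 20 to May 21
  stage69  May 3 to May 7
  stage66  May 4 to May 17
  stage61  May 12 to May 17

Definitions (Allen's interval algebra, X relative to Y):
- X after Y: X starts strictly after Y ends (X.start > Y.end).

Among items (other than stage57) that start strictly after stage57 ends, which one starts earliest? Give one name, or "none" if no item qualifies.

Target stage57 = [May 15, May 17].
stage58 [May 8, May 12] → before → excluded.
stage59 [May 7, May 14] → before → excluded.
stage60 [May 15, May 25] → started-by → excluded.
stage61 [May 12, May 17] → finished-by → excluded.
stage62 [May 2, May 13] → before → excluded.
stage63 [May 12, May 23] → contains → excluded.
stage64 [May 3, May 5] → before → excluded.
stage65 [May 8, May 9] → before → excluded.
stage66 [May 4, May 17] → finished-by → excluded.
stage67 [May 20, May 21] → after → candidate.
stage68 [May 18, May 25] → after → candidate.
stage69 [May 3, May 7] → before → excluded.
stage70 [May 16, May 27] → overlapped-by → excluded.
Among candidates, earliest start is May 18 → stage68.

stage68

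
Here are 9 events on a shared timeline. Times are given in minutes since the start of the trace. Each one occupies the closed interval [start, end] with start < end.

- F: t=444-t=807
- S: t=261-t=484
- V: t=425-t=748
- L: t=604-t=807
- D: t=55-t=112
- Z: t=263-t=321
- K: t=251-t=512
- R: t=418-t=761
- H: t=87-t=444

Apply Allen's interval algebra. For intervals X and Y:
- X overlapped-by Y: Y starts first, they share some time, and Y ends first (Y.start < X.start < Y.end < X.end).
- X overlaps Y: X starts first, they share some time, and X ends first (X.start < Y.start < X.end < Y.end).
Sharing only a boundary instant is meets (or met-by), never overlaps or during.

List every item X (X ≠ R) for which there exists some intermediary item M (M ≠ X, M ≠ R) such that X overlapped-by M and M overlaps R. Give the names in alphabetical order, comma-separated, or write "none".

Target R = [t=418, t=761].
Intermediaries M with M overlaps R: H, K, S.
Via H — items with X overlapped-by H: K, S, V.
Via K — items with X overlapped-by K: F, V.
Via S — items with X overlapped-by S: F, V.
Union: F, K, S, V.

F, K, S, V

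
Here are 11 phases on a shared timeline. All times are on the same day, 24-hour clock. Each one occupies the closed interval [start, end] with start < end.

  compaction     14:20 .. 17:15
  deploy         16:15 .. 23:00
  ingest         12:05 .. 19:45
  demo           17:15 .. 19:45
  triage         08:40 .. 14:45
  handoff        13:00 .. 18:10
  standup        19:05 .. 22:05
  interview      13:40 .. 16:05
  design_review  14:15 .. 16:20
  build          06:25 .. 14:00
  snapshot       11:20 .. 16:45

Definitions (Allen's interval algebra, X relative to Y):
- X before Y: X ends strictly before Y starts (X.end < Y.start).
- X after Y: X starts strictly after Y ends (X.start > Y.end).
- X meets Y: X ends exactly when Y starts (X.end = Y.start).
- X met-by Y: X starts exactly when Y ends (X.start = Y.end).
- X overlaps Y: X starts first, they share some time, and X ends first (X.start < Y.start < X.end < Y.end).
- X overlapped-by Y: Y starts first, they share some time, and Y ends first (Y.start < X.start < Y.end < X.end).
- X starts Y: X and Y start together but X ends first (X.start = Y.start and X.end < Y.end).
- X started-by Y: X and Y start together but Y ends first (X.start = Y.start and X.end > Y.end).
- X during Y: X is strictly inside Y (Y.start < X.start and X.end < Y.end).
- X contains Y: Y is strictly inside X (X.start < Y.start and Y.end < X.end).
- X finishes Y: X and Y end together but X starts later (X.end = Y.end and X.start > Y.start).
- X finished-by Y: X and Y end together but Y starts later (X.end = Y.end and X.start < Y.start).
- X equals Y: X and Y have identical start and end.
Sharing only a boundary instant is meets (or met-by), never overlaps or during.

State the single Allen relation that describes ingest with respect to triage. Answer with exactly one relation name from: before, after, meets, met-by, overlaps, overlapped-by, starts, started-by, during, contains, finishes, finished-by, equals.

overlapped-by

ingest = [12:05, 19:45]; triage = [08:40, 14:45].
Compare endpoints: ingest.start > triage.start, ingest.start < triage.end, ingest.end > triage.start, ingest.end > triage.end.
That pattern is 'overlapped-by'.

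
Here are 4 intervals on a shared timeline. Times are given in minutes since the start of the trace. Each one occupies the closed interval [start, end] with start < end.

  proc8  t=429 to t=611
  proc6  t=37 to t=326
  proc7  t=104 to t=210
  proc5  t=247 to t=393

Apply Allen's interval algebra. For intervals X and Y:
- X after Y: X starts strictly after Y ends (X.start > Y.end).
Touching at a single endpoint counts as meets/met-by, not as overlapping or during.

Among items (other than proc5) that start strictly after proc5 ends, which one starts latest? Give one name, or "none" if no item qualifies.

proc8

Target proc5 = [t=247, t=393].
proc6 [t=37, t=326] → overlaps → excluded.
proc7 [t=104, t=210] → before → excluded.
proc8 [t=429, t=611] → after → candidate.
Among candidates, latest start is t=429 → proc8.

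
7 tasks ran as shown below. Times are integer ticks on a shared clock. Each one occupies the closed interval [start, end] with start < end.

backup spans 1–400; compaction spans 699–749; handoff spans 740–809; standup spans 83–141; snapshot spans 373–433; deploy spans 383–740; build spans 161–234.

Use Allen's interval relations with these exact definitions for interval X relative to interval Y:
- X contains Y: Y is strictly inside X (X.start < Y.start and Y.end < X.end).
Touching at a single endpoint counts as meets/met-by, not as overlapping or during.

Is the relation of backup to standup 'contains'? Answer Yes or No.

Yes

backup = [1, 400], standup = [83, 141].
Actual relation of backup to standup: contains.
Asked whether 'contains' holds → Yes.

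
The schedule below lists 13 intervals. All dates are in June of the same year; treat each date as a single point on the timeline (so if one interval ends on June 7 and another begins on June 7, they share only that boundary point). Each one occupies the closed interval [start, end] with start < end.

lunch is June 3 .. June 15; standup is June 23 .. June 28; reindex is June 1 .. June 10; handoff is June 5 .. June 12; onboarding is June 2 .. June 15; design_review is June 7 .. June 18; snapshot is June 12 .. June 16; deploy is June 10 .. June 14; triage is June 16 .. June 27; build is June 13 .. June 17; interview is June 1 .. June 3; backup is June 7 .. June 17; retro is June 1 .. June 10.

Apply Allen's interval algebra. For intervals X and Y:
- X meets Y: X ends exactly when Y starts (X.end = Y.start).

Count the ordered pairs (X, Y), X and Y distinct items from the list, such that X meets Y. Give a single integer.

5

Checking all 156 ordered pairs for relation 'meets'; matching pairs in alphabetical order:
(handoff, snapshot): handoff meets snapshot ✓
(interview, lunch): interview meets lunch ✓
(reindex, deploy): reindex meets deploy ✓
(retro, deploy): retro meets deploy ✓
(snapshot, triage): snapshot meets triage ✓
Count: 5.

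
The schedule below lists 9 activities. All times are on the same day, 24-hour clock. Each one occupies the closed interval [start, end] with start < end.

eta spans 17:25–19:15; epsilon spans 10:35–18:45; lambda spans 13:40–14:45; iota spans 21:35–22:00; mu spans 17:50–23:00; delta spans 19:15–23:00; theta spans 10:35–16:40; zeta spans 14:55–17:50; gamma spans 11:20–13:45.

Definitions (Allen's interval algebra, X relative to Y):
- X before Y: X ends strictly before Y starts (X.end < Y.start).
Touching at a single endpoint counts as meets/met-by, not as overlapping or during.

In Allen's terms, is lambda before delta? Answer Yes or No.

Yes

lambda = [13:40, 14:45], delta = [19:15, 23:00].
Actual relation of lambda to delta: before.
Asked whether 'before' holds → Yes.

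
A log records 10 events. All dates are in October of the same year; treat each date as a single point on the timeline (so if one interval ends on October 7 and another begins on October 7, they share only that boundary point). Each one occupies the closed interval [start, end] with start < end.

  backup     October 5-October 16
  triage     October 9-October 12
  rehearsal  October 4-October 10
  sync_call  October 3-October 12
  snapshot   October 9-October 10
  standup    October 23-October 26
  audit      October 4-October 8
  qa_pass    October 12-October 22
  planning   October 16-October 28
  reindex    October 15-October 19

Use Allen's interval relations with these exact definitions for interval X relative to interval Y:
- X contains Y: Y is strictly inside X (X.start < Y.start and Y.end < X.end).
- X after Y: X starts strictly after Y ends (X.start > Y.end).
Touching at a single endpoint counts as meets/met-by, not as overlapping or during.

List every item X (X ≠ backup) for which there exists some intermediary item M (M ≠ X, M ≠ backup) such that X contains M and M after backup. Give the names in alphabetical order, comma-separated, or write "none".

Target backup = [October 5, October 16].
Intermediaries M with M after backup: standup.
Via standup — items with X contains standup: planning.
Union: planning.

planning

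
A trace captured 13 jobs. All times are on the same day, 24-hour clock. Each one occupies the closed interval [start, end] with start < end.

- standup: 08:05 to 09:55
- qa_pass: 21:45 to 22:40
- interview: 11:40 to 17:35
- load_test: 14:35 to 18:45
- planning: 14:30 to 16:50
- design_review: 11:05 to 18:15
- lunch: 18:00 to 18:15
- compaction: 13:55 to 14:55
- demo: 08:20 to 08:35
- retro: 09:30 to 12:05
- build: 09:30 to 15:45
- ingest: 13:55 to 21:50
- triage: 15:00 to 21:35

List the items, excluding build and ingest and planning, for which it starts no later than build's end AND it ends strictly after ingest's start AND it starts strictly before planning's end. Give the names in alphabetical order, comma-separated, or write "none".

compaction, design_review, interview, load_test, triage

Conditions: its start is no later than build's end (X.start <= 15:45) AND its end is strictly after ingest's start (X.end > 13:55) AND its start is strictly before planning's end (X.start < 16:50).
compaction: start 13:55 <= 15:45? ✓; end 14:55 > 13:55? ✓; start 13:55 < 16:50? ✓ → yes.
demo: start 08:20 <= 15:45? ✓; end 08:35 > 13:55? ✗; start 08:20 < 16:50? ✓ → no.
design_review: start 11:05 <= 15:45? ✓; end 18:15 > 13:55? ✓; start 11:05 < 16:50? ✓ → yes.
interview: start 11:40 <= 15:45? ✓; end 17:35 > 13:55? ✓; start 11:40 < 16:50? ✓ → yes.
load_test: start 14:35 <= 15:45? ✓; end 18:45 > 13:55? ✓; start 14:35 < 16:50? ✓ → yes.
lunch: start 18:00 <= 15:45? ✗; end 18:15 > 13:55? ✓; start 18:00 < 16:50? ✗ → no.
qa_pass: start 21:45 <= 15:45? ✗; end 22:40 > 13:55? ✓; start 21:45 < 16:50? ✗ → no.
retro: start 09:30 <= 15:45? ✓; end 12:05 > 13:55? ✗; start 09:30 < 16:50? ✓ → no.
standup: start 08:05 <= 15:45? ✓; end 09:55 > 13:55? ✗; start 08:05 < 16:50? ✓ → no.
triage: start 15:00 <= 15:45? ✓; end 21:35 > 13:55? ✓; start 15:00 < 16:50? ✓ → yes.
Result: compaction, design_review, interview, load_test, triage.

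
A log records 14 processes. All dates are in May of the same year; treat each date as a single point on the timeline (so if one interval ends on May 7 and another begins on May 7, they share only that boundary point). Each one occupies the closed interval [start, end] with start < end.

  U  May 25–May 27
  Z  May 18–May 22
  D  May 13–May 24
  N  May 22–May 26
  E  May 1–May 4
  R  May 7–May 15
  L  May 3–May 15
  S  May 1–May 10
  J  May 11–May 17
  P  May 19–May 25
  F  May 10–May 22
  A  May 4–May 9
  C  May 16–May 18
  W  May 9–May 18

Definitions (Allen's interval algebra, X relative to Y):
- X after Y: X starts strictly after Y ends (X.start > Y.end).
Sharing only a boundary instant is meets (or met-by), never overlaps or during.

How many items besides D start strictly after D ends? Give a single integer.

Target D = [May 13, May 24].
A [May 4, May 9] → before → no.
C [May 16, May 18] → during → no.
E [May 1, May 4] → before → no.
F [May 10, May 22] → overlaps → no.
J [May 11, May 17] → overlaps → no.
L [May 3, May 15] → overlaps → no.
N [May 22, May 26] → overlapped-by → no.
P [May 19, May 25] → overlapped-by → no.
R [May 7, May 15] → overlaps → no.
S [May 1, May 10] → before → no.
U [May 25, May 27] → after → counts.
W [May 9, May 18] → overlaps → no.
Z [May 18, May 22] → during → no.
Total: 1.

1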